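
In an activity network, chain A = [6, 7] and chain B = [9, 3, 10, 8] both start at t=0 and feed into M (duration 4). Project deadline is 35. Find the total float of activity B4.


Forward pass: ES(B4) = sum of predecessors on chain B = 22
EF = ES + duration = 22 + 8 = 30
Backward pass: LF(M) = deadline = 35; LS(M) = 35 - 4 = 31
LF(B4) = LS(M) - sum(successors on chain B) = 31 - 0 = 31
LS = LF - duration = 31 - 8 = 23
Total float = LS - ES = 23 - 22 = 1

1


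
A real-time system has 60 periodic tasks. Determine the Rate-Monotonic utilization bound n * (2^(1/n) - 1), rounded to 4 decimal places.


Compute 2^(1/60) = 1.0116194403
Subtract 1: 1.0116194403 - 1 = 0.0116194403
Multiply by n: 60 * 0.0116194403 = 0.6971664180
Round to 4 dp: 0.6972

0.6972


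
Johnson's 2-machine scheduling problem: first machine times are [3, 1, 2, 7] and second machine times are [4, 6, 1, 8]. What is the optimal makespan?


Apply Johnson's rule:
  Group 1 (a <= b): [(2, 1, 6), (1, 3, 4), (4, 7, 8)]
  Group 2 (a > b): [(3, 2, 1)]
Optimal job order: [2, 1, 4, 3]
Schedule:
  Job 2: M1 done at 1, M2 done at 7
  Job 1: M1 done at 4, M2 done at 11
  Job 4: M1 done at 11, M2 done at 19
  Job 3: M1 done at 13, M2 done at 20
Makespan = 20

20


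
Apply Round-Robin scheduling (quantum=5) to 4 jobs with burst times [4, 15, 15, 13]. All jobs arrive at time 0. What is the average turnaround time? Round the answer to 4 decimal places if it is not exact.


Time quantum = 5
Execution trace:
  J1 runs 4 units, time = 4
  J2 runs 5 units, time = 9
  J3 runs 5 units, time = 14
  J4 runs 5 units, time = 19
  J2 runs 5 units, time = 24
  J3 runs 5 units, time = 29
  J4 runs 5 units, time = 34
  J2 runs 5 units, time = 39
  J3 runs 5 units, time = 44
  J4 runs 3 units, time = 47
Finish times: [4, 39, 44, 47]
Average turnaround = 134/4 = 33.5

33.5


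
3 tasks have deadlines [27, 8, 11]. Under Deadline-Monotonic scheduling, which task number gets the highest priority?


Sort tasks by relative deadline (ascending):
  Task 2: deadline = 8
  Task 3: deadline = 11
  Task 1: deadline = 27
Priority order (highest first): [2, 3, 1]
Highest priority task = 2

2


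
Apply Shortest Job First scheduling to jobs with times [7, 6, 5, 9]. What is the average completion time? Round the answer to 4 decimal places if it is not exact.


SJF order (ascending): [5, 6, 7, 9]
Completion times:
  Job 1: burst=5, C=5
  Job 2: burst=6, C=11
  Job 3: burst=7, C=18
  Job 4: burst=9, C=27
Average completion = 61/4 = 15.25

15.25


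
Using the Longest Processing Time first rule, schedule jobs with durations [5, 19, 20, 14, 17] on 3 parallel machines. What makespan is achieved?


Sort jobs in decreasing order (LPT): [20, 19, 17, 14, 5]
Assign each job to the least loaded machine:
  Machine 1: jobs [20], load = 20
  Machine 2: jobs [19, 5], load = 24
  Machine 3: jobs [17, 14], load = 31
Makespan = max load = 31

31


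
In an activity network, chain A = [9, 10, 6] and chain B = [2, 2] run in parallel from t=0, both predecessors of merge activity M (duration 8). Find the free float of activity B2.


ES(B2) = sum of predecessors on chain B = 2
EF(B2) = ES + duration = 2 + 2 = 4
Successor of B2 is M. ES(M) = max(sum(A), sum(B)) = max(25, 4) = 25
Free float = ES(successor) - EF(current) = 25 - 4 = 21

21


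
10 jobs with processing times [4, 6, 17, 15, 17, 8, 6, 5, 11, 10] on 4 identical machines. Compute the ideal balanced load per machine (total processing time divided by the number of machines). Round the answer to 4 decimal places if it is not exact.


Total processing time = 4 + 6 + 17 + 15 + 17 + 8 + 6 + 5 + 11 + 10 = 99
Number of machines = 4
Ideal balanced load = 99 / 4 = 24.75

24.75


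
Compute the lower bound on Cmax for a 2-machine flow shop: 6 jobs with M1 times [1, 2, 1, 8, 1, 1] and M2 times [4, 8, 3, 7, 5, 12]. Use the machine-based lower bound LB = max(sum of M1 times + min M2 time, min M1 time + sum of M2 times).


LB1 = sum(M1 times) + min(M2 times) = 14 + 3 = 17
LB2 = min(M1 times) + sum(M2 times) = 1 + 39 = 40
Lower bound = max(LB1, LB2) = max(17, 40) = 40

40


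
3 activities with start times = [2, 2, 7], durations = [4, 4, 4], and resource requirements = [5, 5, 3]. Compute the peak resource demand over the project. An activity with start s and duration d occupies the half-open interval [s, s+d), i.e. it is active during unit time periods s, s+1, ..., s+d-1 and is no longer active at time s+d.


Each activity i is active on [start_i, start_i + duration_i).
Compute total resource usage per time slot:
  t=0: active resources = [], total = 0
  t=1: active resources = [], total = 0
  t=2: active resources = [5, 5], total = 10
  t=3: active resources = [5, 5], total = 10
  t=4: active resources = [5, 5], total = 10
  t=5: active resources = [5, 5], total = 10
  t=6: active resources = [], total = 0
  t=7: active resources = [3], total = 3
  t=8: active resources = [3], total = 3
  t=9: active resources = [3], total = 3
  t=10: active resources = [3], total = 3
Peak resource demand = 10

10


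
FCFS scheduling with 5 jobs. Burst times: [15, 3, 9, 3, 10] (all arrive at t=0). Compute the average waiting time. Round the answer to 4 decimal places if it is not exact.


FCFS order (as given): [15, 3, 9, 3, 10]
Waiting times:
  Job 1: wait = 0
  Job 2: wait = 15
  Job 3: wait = 18
  Job 4: wait = 27
  Job 5: wait = 30
Sum of waiting times = 90
Average waiting time = 90/5 = 18.0

18.0


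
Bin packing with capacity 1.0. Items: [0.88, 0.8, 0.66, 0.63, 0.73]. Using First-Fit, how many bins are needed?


Place items sequentially using First-Fit:
  Item 0.88 -> new Bin 1
  Item 0.8 -> new Bin 2
  Item 0.66 -> new Bin 3
  Item 0.63 -> new Bin 4
  Item 0.73 -> new Bin 5
Total bins used = 5

5


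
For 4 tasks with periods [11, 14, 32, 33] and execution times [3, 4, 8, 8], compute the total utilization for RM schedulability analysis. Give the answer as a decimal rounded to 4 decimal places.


Compute individual utilizations (exact fractions):
  Task 1: C/T = 3/11 (approx. 0.2727)
  Task 2: C/T = 4/14 = 2/7 (approx. 0.2857)
  Task 3: C/T = 8/32 = 1/4 (approx. 0.25)
  Task 4: C/T = 8/33 (approx. 0.2424)
Total utilization U = 3/11 + 2/7 + 1/4 + 8/33 = 971/924
Rounded to 4 decimal places: U = 1.0509
RM (Liu & Layland) bound for 4 tasks = 0.756828; compare with U = 971/924 (approx. 1.050866)
U > 1, so the task set is not schedulable (processor overloaded).

1.0509


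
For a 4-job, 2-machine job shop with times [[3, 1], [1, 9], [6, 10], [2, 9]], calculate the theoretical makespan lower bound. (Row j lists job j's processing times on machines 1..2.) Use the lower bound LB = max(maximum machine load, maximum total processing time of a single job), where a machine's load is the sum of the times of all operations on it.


Machine loads:
  Machine 1: 3 + 1 + 6 + 2 = 12
  Machine 2: 1 + 9 + 10 + 9 = 29
Max machine load = 29
Job totals:
  Job 1: 4
  Job 2: 10
  Job 3: 16
  Job 4: 11
Max job total = 16
Lower bound = max(29, 16) = 29

29


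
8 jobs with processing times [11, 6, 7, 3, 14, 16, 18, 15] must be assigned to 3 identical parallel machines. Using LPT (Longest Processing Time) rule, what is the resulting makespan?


Sort jobs in decreasing order (LPT): [18, 16, 15, 14, 11, 7, 6, 3]
Assign each job to the least loaded machine:
  Machine 1: jobs [18, 7, 6], load = 31
  Machine 2: jobs [16, 11, 3], load = 30
  Machine 3: jobs [15, 14], load = 29
Makespan = max load = 31

31


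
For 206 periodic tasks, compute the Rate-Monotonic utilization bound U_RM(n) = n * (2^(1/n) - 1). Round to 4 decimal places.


Compute 2^(1/206) = 1.0033704594
Subtract 1: 1.0033704594 - 1 = 0.0033704594
Multiply by n: 206 * 0.0033704594 = 0.6943146364
Round to 4 dp: 0.6943

0.6943


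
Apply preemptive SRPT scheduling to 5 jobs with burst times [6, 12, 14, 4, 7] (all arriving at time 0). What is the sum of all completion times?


Since all jobs arrive at t=0, SRPT equals SPT ordering.
SPT order: [4, 6, 7, 12, 14]
Completion times:
  Job 1: p=4, C=4
  Job 2: p=6, C=10
  Job 3: p=7, C=17
  Job 4: p=12, C=29
  Job 5: p=14, C=43
Total completion time = 4 + 10 + 17 + 29 + 43 = 103

103


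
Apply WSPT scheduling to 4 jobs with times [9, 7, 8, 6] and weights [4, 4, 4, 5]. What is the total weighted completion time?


Compute p/w ratios and sort ascending (WSPT): [(6, 5), (7, 4), (8, 4), (9, 4)]
Compute weighted completion times:
  Job (p=6,w=5): C=6, w*C=5*6=30
  Job (p=7,w=4): C=13, w*C=4*13=52
  Job (p=8,w=4): C=21, w*C=4*21=84
  Job (p=9,w=4): C=30, w*C=4*30=120
Total weighted completion time = 286

286


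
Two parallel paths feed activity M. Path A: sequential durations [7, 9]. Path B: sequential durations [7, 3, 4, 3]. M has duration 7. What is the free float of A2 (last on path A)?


ES(A2) = sum of predecessors on chain A = 7
EF(A2) = ES + duration = 7 + 9 = 16
Successor of A2 is M. ES(M) = max(sum(A), sum(B)) = max(16, 17) = 17
Free float = ES(successor) - EF(current) = 17 - 16 = 1

1


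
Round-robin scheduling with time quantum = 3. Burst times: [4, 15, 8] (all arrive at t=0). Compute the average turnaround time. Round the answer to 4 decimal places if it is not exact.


Time quantum = 3
Execution trace:
  J1 runs 3 units, time = 3
  J2 runs 3 units, time = 6
  J3 runs 3 units, time = 9
  J1 runs 1 units, time = 10
  J2 runs 3 units, time = 13
  J3 runs 3 units, time = 16
  J2 runs 3 units, time = 19
  J3 runs 2 units, time = 21
  J2 runs 3 units, time = 24
  J2 runs 3 units, time = 27
Finish times: [10, 27, 21]
Average turnaround = 58/3 = 19.3333

19.3333


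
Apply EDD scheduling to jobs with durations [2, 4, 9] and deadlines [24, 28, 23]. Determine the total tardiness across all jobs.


Sort by due date (EDD order): [(9, 23), (2, 24), (4, 28)]
Compute completion times and tardiness:
  Job 1: p=9, d=23, C=9, tardiness=max(0,9-23)=0
  Job 2: p=2, d=24, C=11, tardiness=max(0,11-24)=0
  Job 3: p=4, d=28, C=15, tardiness=max(0,15-28)=0
Total tardiness = 0

0


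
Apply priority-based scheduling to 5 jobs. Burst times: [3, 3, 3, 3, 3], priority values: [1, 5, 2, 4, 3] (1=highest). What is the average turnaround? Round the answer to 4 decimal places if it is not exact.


Sort by priority (ascending = highest first):
Order: [(1, 3), (2, 3), (3, 3), (4, 3), (5, 3)]
Completion times:
  Priority 1, burst=3, C=3
  Priority 2, burst=3, C=6
  Priority 3, burst=3, C=9
  Priority 4, burst=3, C=12
  Priority 5, burst=3, C=15
Average turnaround = 45/5 = 9.0

9.0


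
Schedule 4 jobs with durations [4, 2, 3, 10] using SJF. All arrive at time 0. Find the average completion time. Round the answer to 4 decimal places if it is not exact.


SJF order (ascending): [2, 3, 4, 10]
Completion times:
  Job 1: burst=2, C=2
  Job 2: burst=3, C=5
  Job 3: burst=4, C=9
  Job 4: burst=10, C=19
Average completion = 35/4 = 8.75

8.75


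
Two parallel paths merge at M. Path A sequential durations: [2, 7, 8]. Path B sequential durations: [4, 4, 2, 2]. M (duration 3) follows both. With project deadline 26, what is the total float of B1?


Forward pass: ES(B1) = sum of predecessors on chain B = 0
EF = ES + duration = 0 + 4 = 4
Backward pass: LF(M) = deadline = 26; LS(M) = 26 - 3 = 23
LF(B1) = LS(M) - sum(successors on chain B) = 23 - 8 = 15
LS = LF - duration = 15 - 4 = 11
Total float = LS - ES = 11 - 0 = 11

11


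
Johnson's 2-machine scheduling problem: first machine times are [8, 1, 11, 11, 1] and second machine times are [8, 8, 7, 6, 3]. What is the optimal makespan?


Apply Johnson's rule:
  Group 1 (a <= b): [(2, 1, 8), (5, 1, 3), (1, 8, 8)]
  Group 2 (a > b): [(3, 11, 7), (4, 11, 6)]
Optimal job order: [2, 5, 1, 3, 4]
Schedule:
  Job 2: M1 done at 1, M2 done at 9
  Job 5: M1 done at 2, M2 done at 12
  Job 1: M1 done at 10, M2 done at 20
  Job 3: M1 done at 21, M2 done at 28
  Job 4: M1 done at 32, M2 done at 38
Makespan = 38

38


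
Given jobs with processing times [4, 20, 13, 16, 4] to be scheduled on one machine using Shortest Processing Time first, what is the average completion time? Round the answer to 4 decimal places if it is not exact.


Sort jobs by processing time (SPT order): [4, 4, 13, 16, 20]
Compute completion times sequentially:
  Job 1: processing = 4, completes at 4
  Job 2: processing = 4, completes at 8
  Job 3: processing = 13, completes at 21
  Job 4: processing = 16, completes at 37
  Job 5: processing = 20, completes at 57
Sum of completion times = 127
Average completion time = 127/5 = 25.4

25.4


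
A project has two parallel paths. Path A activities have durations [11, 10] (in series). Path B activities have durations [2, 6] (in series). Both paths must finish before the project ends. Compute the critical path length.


Path A total = 11 + 10 = 21
Path B total = 2 + 6 = 8
Critical path = longest path = max(21, 8) = 21

21


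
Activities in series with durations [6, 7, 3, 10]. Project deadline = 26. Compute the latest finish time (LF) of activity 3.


LF(activity 3) = deadline - sum of successor durations
Successors: activities 4 through 4 with durations [10]
Sum of successor durations = 10
LF = 26 - 10 = 16

16


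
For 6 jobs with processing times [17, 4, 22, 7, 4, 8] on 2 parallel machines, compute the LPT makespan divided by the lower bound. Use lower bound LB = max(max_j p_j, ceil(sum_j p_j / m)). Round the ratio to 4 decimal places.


LPT order: [22, 17, 8, 7, 4, 4]
Machine loads after assignment: [33, 29]
LPT makespan = 33
Lower bound = max(max_job, ceil(total/2)) = max(22, 31) = 31
Ratio = 33 / 31 = 1.0645

1.0645


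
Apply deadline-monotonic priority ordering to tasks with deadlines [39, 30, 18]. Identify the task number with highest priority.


Sort tasks by relative deadline (ascending):
  Task 3: deadline = 18
  Task 2: deadline = 30
  Task 1: deadline = 39
Priority order (highest first): [3, 2, 1]
Highest priority task = 3

3


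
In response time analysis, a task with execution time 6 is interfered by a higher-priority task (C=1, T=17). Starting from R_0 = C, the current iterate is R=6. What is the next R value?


R_next = C + ceil(R_prev / T_hp) * C_hp
ceil(6 / 17) = ceil(0.3529) = 1
Interference = 1 * 1 = 1
R_next = 6 + 1 = 7

7


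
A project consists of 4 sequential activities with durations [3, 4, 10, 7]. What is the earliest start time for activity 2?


Activity 2 starts after activities 1 through 1 complete.
Predecessor durations: [3]
ES = 3 = 3

3


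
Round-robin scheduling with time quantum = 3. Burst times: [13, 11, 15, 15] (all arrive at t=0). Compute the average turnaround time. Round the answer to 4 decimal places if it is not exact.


Time quantum = 3
Execution trace:
  J1 runs 3 units, time = 3
  J2 runs 3 units, time = 6
  J3 runs 3 units, time = 9
  J4 runs 3 units, time = 12
  J1 runs 3 units, time = 15
  J2 runs 3 units, time = 18
  J3 runs 3 units, time = 21
  J4 runs 3 units, time = 24
  J1 runs 3 units, time = 27
  J2 runs 3 units, time = 30
  J3 runs 3 units, time = 33
  J4 runs 3 units, time = 36
  J1 runs 3 units, time = 39
  J2 runs 2 units, time = 41
  J3 runs 3 units, time = 44
  J4 runs 3 units, time = 47
  J1 runs 1 units, time = 48
  J3 runs 3 units, time = 51
  J4 runs 3 units, time = 54
Finish times: [48, 41, 51, 54]
Average turnaround = 194/4 = 48.5

48.5


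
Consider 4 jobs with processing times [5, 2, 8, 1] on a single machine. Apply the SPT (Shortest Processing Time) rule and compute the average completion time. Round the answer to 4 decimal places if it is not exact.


Sort jobs by processing time (SPT order): [1, 2, 5, 8]
Compute completion times sequentially:
  Job 1: processing = 1, completes at 1
  Job 2: processing = 2, completes at 3
  Job 3: processing = 5, completes at 8
  Job 4: processing = 8, completes at 16
Sum of completion times = 28
Average completion time = 28/4 = 7.0

7.0


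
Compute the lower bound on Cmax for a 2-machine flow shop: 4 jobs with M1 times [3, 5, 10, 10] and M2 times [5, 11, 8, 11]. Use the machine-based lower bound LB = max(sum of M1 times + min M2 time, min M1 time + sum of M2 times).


LB1 = sum(M1 times) + min(M2 times) = 28 + 5 = 33
LB2 = min(M1 times) + sum(M2 times) = 3 + 35 = 38
Lower bound = max(LB1, LB2) = max(33, 38) = 38

38


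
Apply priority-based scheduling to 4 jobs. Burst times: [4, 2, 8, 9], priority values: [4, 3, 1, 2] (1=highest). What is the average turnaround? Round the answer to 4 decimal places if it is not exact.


Sort by priority (ascending = highest first):
Order: [(1, 8), (2, 9), (3, 2), (4, 4)]
Completion times:
  Priority 1, burst=8, C=8
  Priority 2, burst=9, C=17
  Priority 3, burst=2, C=19
  Priority 4, burst=4, C=23
Average turnaround = 67/4 = 16.75

16.75


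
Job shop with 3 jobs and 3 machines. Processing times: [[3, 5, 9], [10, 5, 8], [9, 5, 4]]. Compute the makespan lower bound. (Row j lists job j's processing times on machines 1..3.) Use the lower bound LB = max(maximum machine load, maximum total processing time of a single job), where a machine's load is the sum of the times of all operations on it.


Machine loads:
  Machine 1: 3 + 10 + 9 = 22
  Machine 2: 5 + 5 + 5 = 15
  Machine 3: 9 + 8 + 4 = 21
Max machine load = 22
Job totals:
  Job 1: 17
  Job 2: 23
  Job 3: 18
Max job total = 23
Lower bound = max(22, 23) = 23

23


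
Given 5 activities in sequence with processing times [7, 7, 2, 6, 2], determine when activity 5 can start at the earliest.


Activity 5 starts after activities 1 through 4 complete.
Predecessor durations: [7, 7, 2, 6]
ES = 7 + 7 + 2 + 6 = 22

22


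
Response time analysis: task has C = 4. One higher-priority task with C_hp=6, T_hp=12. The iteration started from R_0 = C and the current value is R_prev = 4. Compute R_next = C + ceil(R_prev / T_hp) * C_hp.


R_next = C + ceil(R_prev / T_hp) * C_hp
ceil(4 / 12) = ceil(0.3333) = 1
Interference = 1 * 6 = 6
R_next = 4 + 6 = 10

10


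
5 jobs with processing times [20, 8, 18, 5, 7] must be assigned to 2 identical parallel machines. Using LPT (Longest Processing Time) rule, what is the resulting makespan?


Sort jobs in decreasing order (LPT): [20, 18, 8, 7, 5]
Assign each job to the least loaded machine:
  Machine 1: jobs [20, 7], load = 27
  Machine 2: jobs [18, 8, 5], load = 31
Makespan = max load = 31

31


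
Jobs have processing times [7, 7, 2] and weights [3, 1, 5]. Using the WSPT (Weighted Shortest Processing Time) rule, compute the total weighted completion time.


Compute p/w ratios and sort ascending (WSPT): [(2, 5), (7, 3), (7, 1)]
Compute weighted completion times:
  Job (p=2,w=5): C=2, w*C=5*2=10
  Job (p=7,w=3): C=9, w*C=3*9=27
  Job (p=7,w=1): C=16, w*C=1*16=16
Total weighted completion time = 53

53


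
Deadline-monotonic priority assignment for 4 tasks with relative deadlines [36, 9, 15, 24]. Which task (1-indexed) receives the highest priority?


Sort tasks by relative deadline (ascending):
  Task 2: deadline = 9
  Task 3: deadline = 15
  Task 4: deadline = 24
  Task 1: deadline = 36
Priority order (highest first): [2, 3, 4, 1]
Highest priority task = 2

2


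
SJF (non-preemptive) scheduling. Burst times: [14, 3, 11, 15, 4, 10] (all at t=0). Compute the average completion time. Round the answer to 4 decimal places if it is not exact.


SJF order (ascending): [3, 4, 10, 11, 14, 15]
Completion times:
  Job 1: burst=3, C=3
  Job 2: burst=4, C=7
  Job 3: burst=10, C=17
  Job 4: burst=11, C=28
  Job 5: burst=14, C=42
  Job 6: burst=15, C=57
Average completion = 154/6 = 25.6667

25.6667


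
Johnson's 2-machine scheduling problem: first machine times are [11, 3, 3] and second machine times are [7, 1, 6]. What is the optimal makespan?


Apply Johnson's rule:
  Group 1 (a <= b): [(3, 3, 6)]
  Group 2 (a > b): [(1, 11, 7), (2, 3, 1)]
Optimal job order: [3, 1, 2]
Schedule:
  Job 3: M1 done at 3, M2 done at 9
  Job 1: M1 done at 14, M2 done at 21
  Job 2: M1 done at 17, M2 done at 22
Makespan = 22

22


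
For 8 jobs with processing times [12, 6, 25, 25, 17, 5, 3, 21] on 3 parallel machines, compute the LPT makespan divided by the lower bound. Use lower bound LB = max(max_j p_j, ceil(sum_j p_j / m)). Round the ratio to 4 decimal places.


LPT order: [25, 25, 21, 17, 12, 6, 5, 3]
Machine loads after assignment: [37, 39, 38]
LPT makespan = 39
Lower bound = max(max_job, ceil(total/3)) = max(25, 38) = 38
Ratio = 39 / 38 = 1.0263

1.0263


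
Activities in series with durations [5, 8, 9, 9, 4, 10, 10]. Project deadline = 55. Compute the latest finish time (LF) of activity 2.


LF(activity 2) = deadline - sum of successor durations
Successors: activities 3 through 7 with durations [9, 9, 4, 10, 10]
Sum of successor durations = 42
LF = 55 - 42 = 13

13


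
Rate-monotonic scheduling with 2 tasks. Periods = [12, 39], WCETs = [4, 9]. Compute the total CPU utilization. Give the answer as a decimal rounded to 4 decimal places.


Compute individual utilizations (exact fractions):
  Task 1: C/T = 4/12 = 1/3 (approx. 0.3333)
  Task 2: C/T = 9/39 = 3/13 (approx. 0.2308)
Total utilization U = 1/3 + 3/13 = 22/39
Rounded to 4 decimal places: U = 0.5641
RM (Liu & Layland) bound for 2 tasks = 0.828427; compare with U = 22/39 (approx. 0.564103)
U <= bound, so schedulable by RM sufficient condition.

0.5641


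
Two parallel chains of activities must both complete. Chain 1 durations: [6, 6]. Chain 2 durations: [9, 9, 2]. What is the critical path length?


Path A total = 6 + 6 = 12
Path B total = 9 + 9 + 2 = 20
Critical path = longest path = max(12, 20) = 20

20


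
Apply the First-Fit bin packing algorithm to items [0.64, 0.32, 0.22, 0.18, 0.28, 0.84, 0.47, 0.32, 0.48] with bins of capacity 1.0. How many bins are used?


Place items sequentially using First-Fit:
  Item 0.64 -> new Bin 1
  Item 0.32 -> Bin 1 (now 0.96)
  Item 0.22 -> new Bin 2
  Item 0.18 -> Bin 2 (now 0.4)
  Item 0.28 -> Bin 2 (now 0.68)
  Item 0.84 -> new Bin 3
  Item 0.47 -> new Bin 4
  Item 0.32 -> Bin 2 (now 1.0)
  Item 0.48 -> Bin 4 (now 0.95)
Total bins used = 4

4


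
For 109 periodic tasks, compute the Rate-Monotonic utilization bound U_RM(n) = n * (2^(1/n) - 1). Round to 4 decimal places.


Compute 2^(1/109) = 1.0063794108
Subtract 1: 1.0063794108 - 1 = 0.0063794108
Multiply by n: 109 * 0.0063794108 = 0.6953557772
Round to 4 dp: 0.6954

0.6954


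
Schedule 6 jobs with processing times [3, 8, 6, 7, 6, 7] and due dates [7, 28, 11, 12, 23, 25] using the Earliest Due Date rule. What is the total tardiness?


Sort by due date (EDD order): [(3, 7), (6, 11), (7, 12), (6, 23), (7, 25), (8, 28)]
Compute completion times and tardiness:
  Job 1: p=3, d=7, C=3, tardiness=max(0,3-7)=0
  Job 2: p=6, d=11, C=9, tardiness=max(0,9-11)=0
  Job 3: p=7, d=12, C=16, tardiness=max(0,16-12)=4
  Job 4: p=6, d=23, C=22, tardiness=max(0,22-23)=0
  Job 5: p=7, d=25, C=29, tardiness=max(0,29-25)=4
  Job 6: p=8, d=28, C=37, tardiness=max(0,37-28)=9
Total tardiness = 17

17


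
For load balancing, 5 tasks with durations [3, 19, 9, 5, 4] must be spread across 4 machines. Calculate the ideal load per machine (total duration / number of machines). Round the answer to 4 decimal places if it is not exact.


Total processing time = 3 + 19 + 9 + 5 + 4 = 40
Number of machines = 4
Ideal balanced load = 40 / 4 = 10.0

10.0


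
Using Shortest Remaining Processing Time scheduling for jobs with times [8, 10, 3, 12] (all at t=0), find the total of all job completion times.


Since all jobs arrive at t=0, SRPT equals SPT ordering.
SPT order: [3, 8, 10, 12]
Completion times:
  Job 1: p=3, C=3
  Job 2: p=8, C=11
  Job 3: p=10, C=21
  Job 4: p=12, C=33
Total completion time = 3 + 11 + 21 + 33 = 68

68


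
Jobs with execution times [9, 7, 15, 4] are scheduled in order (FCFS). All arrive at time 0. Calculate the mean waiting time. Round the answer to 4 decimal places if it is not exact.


FCFS order (as given): [9, 7, 15, 4]
Waiting times:
  Job 1: wait = 0
  Job 2: wait = 9
  Job 3: wait = 16
  Job 4: wait = 31
Sum of waiting times = 56
Average waiting time = 56/4 = 14.0

14.0


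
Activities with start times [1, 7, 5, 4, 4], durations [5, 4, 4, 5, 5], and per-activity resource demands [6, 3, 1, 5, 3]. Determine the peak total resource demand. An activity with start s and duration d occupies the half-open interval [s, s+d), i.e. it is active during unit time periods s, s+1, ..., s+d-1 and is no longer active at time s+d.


Each activity i is active on [start_i, start_i + duration_i).
Compute total resource usage per time slot:
  t=0: active resources = [], total = 0
  t=1: active resources = [6], total = 6
  t=2: active resources = [6], total = 6
  t=3: active resources = [6], total = 6
  t=4: active resources = [6, 5, 3], total = 14
  t=5: active resources = [6, 1, 5, 3], total = 15
  t=6: active resources = [1, 5, 3], total = 9
  t=7: active resources = [3, 1, 5, 3], total = 12
  t=8: active resources = [3, 1, 5, 3], total = 12
  t=9: active resources = [3], total = 3
  t=10: active resources = [3], total = 3
Peak resource demand = 15

15


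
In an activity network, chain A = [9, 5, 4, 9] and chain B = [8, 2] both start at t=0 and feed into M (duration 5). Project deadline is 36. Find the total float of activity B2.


Forward pass: ES(B2) = sum of predecessors on chain B = 8
EF = ES + duration = 8 + 2 = 10
Backward pass: LF(M) = deadline = 36; LS(M) = 36 - 5 = 31
LF(B2) = LS(M) - sum(successors on chain B) = 31 - 0 = 31
LS = LF - duration = 31 - 2 = 29
Total float = LS - ES = 29 - 8 = 21

21


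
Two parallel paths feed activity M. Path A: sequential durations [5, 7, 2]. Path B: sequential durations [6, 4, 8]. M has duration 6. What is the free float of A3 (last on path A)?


ES(A3) = sum of predecessors on chain A = 12
EF(A3) = ES + duration = 12 + 2 = 14
Successor of A3 is M. ES(M) = max(sum(A), sum(B)) = max(14, 18) = 18
Free float = ES(successor) - EF(current) = 18 - 14 = 4

4


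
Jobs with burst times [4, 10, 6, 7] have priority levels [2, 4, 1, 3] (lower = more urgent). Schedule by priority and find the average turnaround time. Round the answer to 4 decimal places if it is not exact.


Sort by priority (ascending = highest first):
Order: [(1, 6), (2, 4), (3, 7), (4, 10)]
Completion times:
  Priority 1, burst=6, C=6
  Priority 2, burst=4, C=10
  Priority 3, burst=7, C=17
  Priority 4, burst=10, C=27
Average turnaround = 60/4 = 15.0

15.0


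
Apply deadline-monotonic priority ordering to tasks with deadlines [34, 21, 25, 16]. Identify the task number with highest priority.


Sort tasks by relative deadline (ascending):
  Task 4: deadline = 16
  Task 2: deadline = 21
  Task 3: deadline = 25
  Task 1: deadline = 34
Priority order (highest first): [4, 2, 3, 1]
Highest priority task = 4

4


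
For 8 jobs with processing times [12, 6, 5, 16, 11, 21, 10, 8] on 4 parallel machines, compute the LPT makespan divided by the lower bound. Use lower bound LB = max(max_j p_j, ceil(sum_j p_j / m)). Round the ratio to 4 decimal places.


LPT order: [21, 16, 12, 11, 10, 8, 6, 5]
Machine loads after assignment: [21, 22, 25, 21]
LPT makespan = 25
Lower bound = max(max_job, ceil(total/4)) = max(21, 23) = 23
Ratio = 25 / 23 = 1.087

1.087


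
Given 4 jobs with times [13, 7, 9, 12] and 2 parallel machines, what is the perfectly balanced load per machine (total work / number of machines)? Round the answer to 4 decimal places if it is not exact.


Total processing time = 13 + 7 + 9 + 12 = 41
Number of machines = 2
Ideal balanced load = 41 / 2 = 20.5

20.5


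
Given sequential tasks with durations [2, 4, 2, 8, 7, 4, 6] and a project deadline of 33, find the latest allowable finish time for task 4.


LF(activity 4) = deadline - sum of successor durations
Successors: activities 5 through 7 with durations [7, 4, 6]
Sum of successor durations = 17
LF = 33 - 17 = 16

16


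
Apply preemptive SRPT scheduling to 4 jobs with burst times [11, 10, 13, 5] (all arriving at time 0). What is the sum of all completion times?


Since all jobs arrive at t=0, SRPT equals SPT ordering.
SPT order: [5, 10, 11, 13]
Completion times:
  Job 1: p=5, C=5
  Job 2: p=10, C=15
  Job 3: p=11, C=26
  Job 4: p=13, C=39
Total completion time = 5 + 15 + 26 + 39 = 85

85


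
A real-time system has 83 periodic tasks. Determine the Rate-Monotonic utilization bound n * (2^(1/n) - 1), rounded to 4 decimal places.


Compute 2^(1/83) = 1.0083861392
Subtract 1: 1.0083861392 - 1 = 0.0083861392
Multiply by n: 83 * 0.0083861392 = 0.6960495536
Round to 4 dp: 0.6960

0.6960


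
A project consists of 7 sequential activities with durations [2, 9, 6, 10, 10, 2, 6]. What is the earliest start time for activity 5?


Activity 5 starts after activities 1 through 4 complete.
Predecessor durations: [2, 9, 6, 10]
ES = 2 + 9 + 6 + 10 = 27

27


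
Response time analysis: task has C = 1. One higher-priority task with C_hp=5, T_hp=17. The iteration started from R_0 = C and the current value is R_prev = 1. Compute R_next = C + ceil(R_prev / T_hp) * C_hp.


R_next = C + ceil(R_prev / T_hp) * C_hp
ceil(1 / 17) = ceil(0.0588) = 1
Interference = 1 * 5 = 5
R_next = 1 + 5 = 6

6


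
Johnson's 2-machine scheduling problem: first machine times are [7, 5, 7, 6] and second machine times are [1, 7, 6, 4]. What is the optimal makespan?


Apply Johnson's rule:
  Group 1 (a <= b): [(2, 5, 7)]
  Group 2 (a > b): [(3, 7, 6), (4, 6, 4), (1, 7, 1)]
Optimal job order: [2, 3, 4, 1]
Schedule:
  Job 2: M1 done at 5, M2 done at 12
  Job 3: M1 done at 12, M2 done at 18
  Job 4: M1 done at 18, M2 done at 22
  Job 1: M1 done at 25, M2 done at 26
Makespan = 26

26


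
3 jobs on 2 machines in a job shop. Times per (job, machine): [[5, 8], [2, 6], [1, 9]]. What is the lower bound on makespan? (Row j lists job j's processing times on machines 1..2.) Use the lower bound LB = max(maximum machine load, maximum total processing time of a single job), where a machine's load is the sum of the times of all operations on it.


Machine loads:
  Machine 1: 5 + 2 + 1 = 8
  Machine 2: 8 + 6 + 9 = 23
Max machine load = 23
Job totals:
  Job 1: 13
  Job 2: 8
  Job 3: 10
Max job total = 13
Lower bound = max(23, 13) = 23

23


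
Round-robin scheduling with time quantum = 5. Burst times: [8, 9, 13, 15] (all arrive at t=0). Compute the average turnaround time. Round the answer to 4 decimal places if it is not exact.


Time quantum = 5
Execution trace:
  J1 runs 5 units, time = 5
  J2 runs 5 units, time = 10
  J3 runs 5 units, time = 15
  J4 runs 5 units, time = 20
  J1 runs 3 units, time = 23
  J2 runs 4 units, time = 27
  J3 runs 5 units, time = 32
  J4 runs 5 units, time = 37
  J3 runs 3 units, time = 40
  J4 runs 5 units, time = 45
Finish times: [23, 27, 40, 45]
Average turnaround = 135/4 = 33.75

33.75


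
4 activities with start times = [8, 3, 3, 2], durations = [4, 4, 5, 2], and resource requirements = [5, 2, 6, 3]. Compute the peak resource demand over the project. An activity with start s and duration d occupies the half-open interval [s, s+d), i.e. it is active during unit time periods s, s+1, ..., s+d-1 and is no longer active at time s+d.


Each activity i is active on [start_i, start_i + duration_i).
Compute total resource usage per time slot:
  t=0: active resources = [], total = 0
  t=1: active resources = [], total = 0
  t=2: active resources = [3], total = 3
  t=3: active resources = [2, 6, 3], total = 11
  t=4: active resources = [2, 6], total = 8
  t=5: active resources = [2, 6], total = 8
  t=6: active resources = [2, 6], total = 8
  t=7: active resources = [6], total = 6
  t=8: active resources = [5], total = 5
  t=9: active resources = [5], total = 5
  t=10: active resources = [5], total = 5
  t=11: active resources = [5], total = 5
Peak resource demand = 11

11


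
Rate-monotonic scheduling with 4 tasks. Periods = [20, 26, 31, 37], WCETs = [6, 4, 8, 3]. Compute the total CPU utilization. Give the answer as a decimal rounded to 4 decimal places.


Compute individual utilizations (exact fractions):
  Task 1: C/T = 6/20 = 3/10 (approx. 0.3)
  Task 2: C/T = 4/26 = 2/13 (approx. 0.1538)
  Task 3: C/T = 8/31 (approx. 0.2581)
  Task 4: C/T = 3/37 (approx. 0.0811)
Total utilization U = 3/10 + 2/13 + 8/31 + 3/37 = 118243/149110
Rounded to 4 decimal places: U = 0.7930
RM (Liu & Layland) bound for 4 tasks = 0.756828; compare with U = 118243/149110 (approx. 0.792992)
bound < U <= 1, so the RM sufficient condition is not met (inconclusive; an exact test such as response-time analysis is needed).

0.7930


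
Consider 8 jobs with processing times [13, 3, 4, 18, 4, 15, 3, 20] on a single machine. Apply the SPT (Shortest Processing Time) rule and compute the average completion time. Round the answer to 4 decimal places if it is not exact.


Sort jobs by processing time (SPT order): [3, 3, 4, 4, 13, 15, 18, 20]
Compute completion times sequentially:
  Job 1: processing = 3, completes at 3
  Job 2: processing = 3, completes at 6
  Job 3: processing = 4, completes at 10
  Job 4: processing = 4, completes at 14
  Job 5: processing = 13, completes at 27
  Job 6: processing = 15, completes at 42
  Job 7: processing = 18, completes at 60
  Job 8: processing = 20, completes at 80
Sum of completion times = 242
Average completion time = 242/8 = 30.25

30.25


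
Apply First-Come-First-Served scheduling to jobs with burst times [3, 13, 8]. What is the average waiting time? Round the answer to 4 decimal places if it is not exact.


FCFS order (as given): [3, 13, 8]
Waiting times:
  Job 1: wait = 0
  Job 2: wait = 3
  Job 3: wait = 16
Sum of waiting times = 19
Average waiting time = 19/3 = 6.3333

6.3333


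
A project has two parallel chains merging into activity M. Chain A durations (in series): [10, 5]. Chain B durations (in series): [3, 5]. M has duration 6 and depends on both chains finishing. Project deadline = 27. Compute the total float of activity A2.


Forward pass: ES(A2) = sum of predecessors on chain A = 10
EF = ES + duration = 10 + 5 = 15
Backward pass: LF(M) = deadline = 27; LS(M) = 27 - 6 = 21
LF(A2) = LS(M) - sum(successors on chain A) = 21 - 0 = 21
LS = LF - duration = 21 - 5 = 16
Total float = LS - ES = 16 - 10 = 6

6


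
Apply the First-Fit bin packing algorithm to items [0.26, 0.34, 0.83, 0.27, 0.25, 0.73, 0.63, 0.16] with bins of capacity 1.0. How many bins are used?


Place items sequentially using First-Fit:
  Item 0.26 -> new Bin 1
  Item 0.34 -> Bin 1 (now 0.6)
  Item 0.83 -> new Bin 2
  Item 0.27 -> Bin 1 (now 0.87)
  Item 0.25 -> new Bin 3
  Item 0.73 -> Bin 3 (now 0.98)
  Item 0.63 -> new Bin 4
  Item 0.16 -> Bin 2 (now 0.99)
Total bins used = 4

4


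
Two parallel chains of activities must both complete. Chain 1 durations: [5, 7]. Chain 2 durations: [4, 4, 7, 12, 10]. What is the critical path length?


Path A total = 5 + 7 = 12
Path B total = 4 + 4 + 7 + 12 + 10 = 37
Critical path = longest path = max(12, 37) = 37

37


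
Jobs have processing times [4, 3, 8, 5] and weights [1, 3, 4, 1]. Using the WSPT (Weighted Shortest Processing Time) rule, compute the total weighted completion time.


Compute p/w ratios and sort ascending (WSPT): [(3, 3), (8, 4), (4, 1), (5, 1)]
Compute weighted completion times:
  Job (p=3,w=3): C=3, w*C=3*3=9
  Job (p=8,w=4): C=11, w*C=4*11=44
  Job (p=4,w=1): C=15, w*C=1*15=15
  Job (p=5,w=1): C=20, w*C=1*20=20
Total weighted completion time = 88

88


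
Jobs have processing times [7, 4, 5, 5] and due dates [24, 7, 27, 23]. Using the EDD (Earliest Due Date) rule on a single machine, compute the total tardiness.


Sort by due date (EDD order): [(4, 7), (5, 23), (7, 24), (5, 27)]
Compute completion times and tardiness:
  Job 1: p=4, d=7, C=4, tardiness=max(0,4-7)=0
  Job 2: p=5, d=23, C=9, tardiness=max(0,9-23)=0
  Job 3: p=7, d=24, C=16, tardiness=max(0,16-24)=0
  Job 4: p=5, d=27, C=21, tardiness=max(0,21-27)=0
Total tardiness = 0

0


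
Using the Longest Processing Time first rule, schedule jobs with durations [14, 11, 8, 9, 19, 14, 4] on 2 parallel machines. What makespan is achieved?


Sort jobs in decreasing order (LPT): [19, 14, 14, 11, 9, 8, 4]
Assign each job to the least loaded machine:
  Machine 1: jobs [19, 11, 8], load = 38
  Machine 2: jobs [14, 14, 9, 4], load = 41
Makespan = max load = 41

41


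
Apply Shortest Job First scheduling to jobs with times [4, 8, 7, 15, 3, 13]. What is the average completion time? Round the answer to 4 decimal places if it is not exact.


SJF order (ascending): [3, 4, 7, 8, 13, 15]
Completion times:
  Job 1: burst=3, C=3
  Job 2: burst=4, C=7
  Job 3: burst=7, C=14
  Job 4: burst=8, C=22
  Job 5: burst=13, C=35
  Job 6: burst=15, C=50
Average completion = 131/6 = 21.8333

21.8333


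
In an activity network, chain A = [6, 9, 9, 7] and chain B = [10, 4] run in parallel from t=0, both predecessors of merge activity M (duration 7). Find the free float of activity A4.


ES(A4) = sum of predecessors on chain A = 24
EF(A4) = ES + duration = 24 + 7 = 31
Successor of A4 is M. ES(M) = max(sum(A), sum(B)) = max(31, 14) = 31
Free float = ES(successor) - EF(current) = 31 - 31 = 0

0


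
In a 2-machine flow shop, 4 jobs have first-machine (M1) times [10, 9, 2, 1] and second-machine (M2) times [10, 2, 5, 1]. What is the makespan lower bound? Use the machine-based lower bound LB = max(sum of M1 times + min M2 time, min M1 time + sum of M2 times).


LB1 = sum(M1 times) + min(M2 times) = 22 + 1 = 23
LB2 = min(M1 times) + sum(M2 times) = 1 + 18 = 19
Lower bound = max(LB1, LB2) = max(23, 19) = 23

23


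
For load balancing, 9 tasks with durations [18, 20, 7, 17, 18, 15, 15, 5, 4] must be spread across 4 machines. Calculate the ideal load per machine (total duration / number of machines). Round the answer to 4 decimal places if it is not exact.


Total processing time = 18 + 20 + 7 + 17 + 18 + 15 + 15 + 5 + 4 = 119
Number of machines = 4
Ideal balanced load = 119 / 4 = 29.75

29.75


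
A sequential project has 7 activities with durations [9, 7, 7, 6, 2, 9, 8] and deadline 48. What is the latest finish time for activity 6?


LF(activity 6) = deadline - sum of successor durations
Successors: activities 7 through 7 with durations [8]
Sum of successor durations = 8
LF = 48 - 8 = 40

40


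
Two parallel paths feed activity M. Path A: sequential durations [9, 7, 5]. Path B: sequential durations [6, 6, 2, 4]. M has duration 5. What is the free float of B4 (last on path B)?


ES(B4) = sum of predecessors on chain B = 14
EF(B4) = ES + duration = 14 + 4 = 18
Successor of B4 is M. ES(M) = max(sum(A), sum(B)) = max(21, 18) = 21
Free float = ES(successor) - EF(current) = 21 - 18 = 3

3


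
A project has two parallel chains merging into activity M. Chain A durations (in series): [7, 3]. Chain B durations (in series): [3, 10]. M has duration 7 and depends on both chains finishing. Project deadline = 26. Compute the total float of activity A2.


Forward pass: ES(A2) = sum of predecessors on chain A = 7
EF = ES + duration = 7 + 3 = 10
Backward pass: LF(M) = deadline = 26; LS(M) = 26 - 7 = 19
LF(A2) = LS(M) - sum(successors on chain A) = 19 - 0 = 19
LS = LF - duration = 19 - 3 = 16
Total float = LS - ES = 16 - 7 = 9

9


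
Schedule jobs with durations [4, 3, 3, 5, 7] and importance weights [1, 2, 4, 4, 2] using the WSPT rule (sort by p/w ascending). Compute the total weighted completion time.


Compute p/w ratios and sort ascending (WSPT): [(3, 4), (5, 4), (3, 2), (7, 2), (4, 1)]
Compute weighted completion times:
  Job (p=3,w=4): C=3, w*C=4*3=12
  Job (p=5,w=4): C=8, w*C=4*8=32
  Job (p=3,w=2): C=11, w*C=2*11=22
  Job (p=7,w=2): C=18, w*C=2*18=36
  Job (p=4,w=1): C=22, w*C=1*22=22
Total weighted completion time = 124

124


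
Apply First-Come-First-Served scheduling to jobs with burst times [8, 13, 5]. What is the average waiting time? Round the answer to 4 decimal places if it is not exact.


FCFS order (as given): [8, 13, 5]
Waiting times:
  Job 1: wait = 0
  Job 2: wait = 8
  Job 3: wait = 21
Sum of waiting times = 29
Average waiting time = 29/3 = 9.6667

9.6667


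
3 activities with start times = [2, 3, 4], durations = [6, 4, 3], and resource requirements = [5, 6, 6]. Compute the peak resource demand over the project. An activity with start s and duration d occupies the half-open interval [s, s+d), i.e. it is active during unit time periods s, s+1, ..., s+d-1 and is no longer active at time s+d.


Each activity i is active on [start_i, start_i + duration_i).
Compute total resource usage per time slot:
  t=0: active resources = [], total = 0
  t=1: active resources = [], total = 0
  t=2: active resources = [5], total = 5
  t=3: active resources = [5, 6], total = 11
  t=4: active resources = [5, 6, 6], total = 17
  t=5: active resources = [5, 6, 6], total = 17
  t=6: active resources = [5, 6, 6], total = 17
  t=7: active resources = [5], total = 5
Peak resource demand = 17

17
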